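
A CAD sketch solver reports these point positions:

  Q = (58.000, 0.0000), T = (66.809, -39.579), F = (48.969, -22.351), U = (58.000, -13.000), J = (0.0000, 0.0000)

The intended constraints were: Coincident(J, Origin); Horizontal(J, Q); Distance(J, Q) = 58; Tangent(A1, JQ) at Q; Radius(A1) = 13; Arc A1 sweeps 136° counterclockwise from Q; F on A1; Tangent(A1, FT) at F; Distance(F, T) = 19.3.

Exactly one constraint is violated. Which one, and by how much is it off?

Distance(F, T) = 19.3 — off by 5.50.

J = (0.00, 0.00) ✓; J.y = 0.00, Q.y = 0.00 ✓; |JQ| = 58.00 ✓; ∠(UQ, QJ) = 90.00° ✓; |UQ| = 13.00 ✓; bearing(U→F) − bearing(U→Q) = 136.0° ✓; |UF| = 13.00 ✓; ∠(UF, FT) = 90.00° ✓; |FT| = 24.80 ✗.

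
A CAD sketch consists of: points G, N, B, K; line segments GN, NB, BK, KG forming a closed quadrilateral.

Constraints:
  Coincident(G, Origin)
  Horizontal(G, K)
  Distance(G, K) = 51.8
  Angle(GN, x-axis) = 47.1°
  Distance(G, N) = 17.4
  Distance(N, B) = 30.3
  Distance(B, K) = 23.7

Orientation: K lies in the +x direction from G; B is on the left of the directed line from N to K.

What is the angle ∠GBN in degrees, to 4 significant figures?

11.26°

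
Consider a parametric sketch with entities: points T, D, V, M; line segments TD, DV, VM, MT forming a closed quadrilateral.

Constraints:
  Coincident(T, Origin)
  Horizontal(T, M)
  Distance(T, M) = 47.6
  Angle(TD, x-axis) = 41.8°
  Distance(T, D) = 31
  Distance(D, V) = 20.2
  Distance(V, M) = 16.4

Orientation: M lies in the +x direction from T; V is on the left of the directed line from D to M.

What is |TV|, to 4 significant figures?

45.45

Checks: |DV| = 20.20 ✓; |VM| = 16.40 ✓.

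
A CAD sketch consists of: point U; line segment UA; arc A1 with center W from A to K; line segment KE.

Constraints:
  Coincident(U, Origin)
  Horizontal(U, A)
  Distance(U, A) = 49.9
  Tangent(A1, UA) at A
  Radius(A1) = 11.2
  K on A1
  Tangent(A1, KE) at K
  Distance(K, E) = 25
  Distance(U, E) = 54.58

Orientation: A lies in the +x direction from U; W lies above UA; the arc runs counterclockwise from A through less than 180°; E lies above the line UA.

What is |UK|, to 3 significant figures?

60.9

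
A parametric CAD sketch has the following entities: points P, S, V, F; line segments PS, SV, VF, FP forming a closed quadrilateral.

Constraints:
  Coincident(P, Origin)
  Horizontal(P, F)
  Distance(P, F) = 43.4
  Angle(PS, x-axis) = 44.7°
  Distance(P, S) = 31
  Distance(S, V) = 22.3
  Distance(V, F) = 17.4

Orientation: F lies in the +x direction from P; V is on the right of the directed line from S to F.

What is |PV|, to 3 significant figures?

26.0

P is at the origin; PF is horizontal with |PF| = 43.4 and F in +x, so F = (43.4, 0). PS runs at 44.7° with |PS| = 31.0, so S = (22.0, 21.8). V is determined by |SV| = 22.3 and |VF| = 17.4 together: it lies at the intersection of circle(S, 22.3) and circle(F, 17.4). With |SF| = 30.5, the foot of the radical line on SF is 18.4 from S and the perpendicular offset is √(22.3² − 18.4²) = 12.5. Taking the right-of-SF solution: V = (26.0, -0.139).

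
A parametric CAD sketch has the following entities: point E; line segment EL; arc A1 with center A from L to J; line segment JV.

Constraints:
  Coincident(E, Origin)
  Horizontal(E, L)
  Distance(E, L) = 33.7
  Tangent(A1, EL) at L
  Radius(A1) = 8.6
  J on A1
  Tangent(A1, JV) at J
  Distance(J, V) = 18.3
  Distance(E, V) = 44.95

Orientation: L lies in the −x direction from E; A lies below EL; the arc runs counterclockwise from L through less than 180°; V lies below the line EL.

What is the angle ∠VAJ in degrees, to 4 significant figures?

64.83°

Checks: |AJ| = 8.600 ✓; ∠(AJ, JV) = 90.00° ✓; |JV| = 18.30 ✓; |EV| = 44.95 ✓.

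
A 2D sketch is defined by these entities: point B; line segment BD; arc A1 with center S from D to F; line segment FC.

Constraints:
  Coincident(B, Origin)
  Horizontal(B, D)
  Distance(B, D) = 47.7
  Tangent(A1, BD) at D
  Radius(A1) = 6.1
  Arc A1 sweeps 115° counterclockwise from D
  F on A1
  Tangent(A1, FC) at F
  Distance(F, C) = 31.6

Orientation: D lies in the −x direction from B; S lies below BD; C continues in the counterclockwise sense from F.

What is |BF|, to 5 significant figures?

53.931

Since A1 is tangent to BD there, SD ⟂ BD, so S = D + (0, -6.1) = (-47.700, -6.1000). On A1, D sits at bearing 90° from S; a 115° counterclockwise sweep puts F at bearing 205°, so F = S + 6.1·(cos 205°, sin 205°) = (-53.228, -8.6780). Then |BF| = |F − B| = 53.931.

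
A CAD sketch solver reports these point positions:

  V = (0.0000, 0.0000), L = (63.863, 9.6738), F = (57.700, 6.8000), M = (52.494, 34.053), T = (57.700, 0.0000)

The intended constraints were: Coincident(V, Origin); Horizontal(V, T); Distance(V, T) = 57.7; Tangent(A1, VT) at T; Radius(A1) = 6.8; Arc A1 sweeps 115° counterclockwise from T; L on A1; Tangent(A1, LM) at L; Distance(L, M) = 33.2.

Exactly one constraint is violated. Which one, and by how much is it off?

Distance(L, M) = 33.2 — off by 6.30.

V = (0.00, 0.00) ✓; V.y = 0.00, T.y = 0.00 ✓; |VT| = 57.70 ✓; ∠(FT, TV) = 90.00° ✓; |FT| = 6.800 ✓; bearing(F→L) − bearing(F→T) = 115.0° ✓; |FL| = 6.800 ✓; ∠(FL, LM) = 90.00° ✓; |LM| = 26.90 ✗.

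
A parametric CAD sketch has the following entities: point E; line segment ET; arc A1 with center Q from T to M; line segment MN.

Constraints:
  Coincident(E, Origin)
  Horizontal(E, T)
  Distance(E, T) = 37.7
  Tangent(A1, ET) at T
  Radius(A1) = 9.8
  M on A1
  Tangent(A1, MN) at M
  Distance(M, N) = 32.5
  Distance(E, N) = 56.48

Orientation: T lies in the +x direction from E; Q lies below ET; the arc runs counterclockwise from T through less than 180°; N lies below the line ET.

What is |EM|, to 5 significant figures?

30.660

Checks: |QM| = 9.800 ✓; ∠(QM, MN) = 90.00° ✓; |MN| = 32.50 ✓; |EN| = 56.48 ✓.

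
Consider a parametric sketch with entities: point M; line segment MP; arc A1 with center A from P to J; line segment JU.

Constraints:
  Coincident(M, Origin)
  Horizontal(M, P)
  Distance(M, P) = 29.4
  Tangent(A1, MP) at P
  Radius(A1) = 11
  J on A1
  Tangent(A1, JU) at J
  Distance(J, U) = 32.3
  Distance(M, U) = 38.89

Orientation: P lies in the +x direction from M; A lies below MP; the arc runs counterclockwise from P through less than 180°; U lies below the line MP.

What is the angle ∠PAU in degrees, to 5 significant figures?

142.18°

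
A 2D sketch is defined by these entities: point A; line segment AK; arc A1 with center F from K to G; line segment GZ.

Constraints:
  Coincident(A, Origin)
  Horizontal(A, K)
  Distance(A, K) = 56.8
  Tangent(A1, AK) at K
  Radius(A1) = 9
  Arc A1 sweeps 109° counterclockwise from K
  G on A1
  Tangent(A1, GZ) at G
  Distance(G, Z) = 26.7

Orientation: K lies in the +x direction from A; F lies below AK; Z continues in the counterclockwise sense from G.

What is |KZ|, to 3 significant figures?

37.2

A is at the origin; A and K share the same y with |AK| = 56.8 and K on the +x side, so K = (56.8, 0.00). A1 meets AK tangentially, so FK is at right angles to AK, so F = K + (0, -9) = (56.8, -9.00). On A1, K sits at bearing 90° from F; a 109° counterclockwise sweep puts G at bearing 199°, so G = F + 9.0·(cos 199°, sin 199°) = (48.3, -11.9). Tangency of A1 to GZ means the radius FG is perpendicular to GZ, so GZ runs along (−sin 199°, cos 199°); with |GZ| = 26.7, Z = (57.0, -37.2). Then |KZ| = |Z − K| = 37.2.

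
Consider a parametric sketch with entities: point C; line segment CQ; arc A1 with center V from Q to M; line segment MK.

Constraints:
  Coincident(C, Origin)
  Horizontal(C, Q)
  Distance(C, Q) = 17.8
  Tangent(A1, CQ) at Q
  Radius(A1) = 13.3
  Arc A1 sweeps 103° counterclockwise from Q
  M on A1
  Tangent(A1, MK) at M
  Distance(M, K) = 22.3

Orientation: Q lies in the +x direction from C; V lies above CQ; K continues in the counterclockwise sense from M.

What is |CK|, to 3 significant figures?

45.9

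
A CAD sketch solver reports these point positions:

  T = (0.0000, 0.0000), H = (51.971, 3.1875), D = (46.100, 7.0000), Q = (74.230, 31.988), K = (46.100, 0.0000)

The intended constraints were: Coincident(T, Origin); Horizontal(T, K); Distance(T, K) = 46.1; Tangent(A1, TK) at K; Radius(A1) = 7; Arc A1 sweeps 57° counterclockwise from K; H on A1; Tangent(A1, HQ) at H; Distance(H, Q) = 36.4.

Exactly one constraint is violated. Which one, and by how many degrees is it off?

Tangent(A1, HQ) at H — off by 4.70°.

T = (0.00, 0.00) ✓; T.y = 0.00, K.y = 0.00 ✓; |TK| = 46.10 ✓; ∠(DK, KT) = 90.00° ✓; |DK| = 7.000 ✓; bearing(D→H) − bearing(D→K) = 57.00° ✓; |DH| = 7.000 ✓; ∠(DH, HQ) = 94.70° ✗; |HQ| = 36.40 ✓.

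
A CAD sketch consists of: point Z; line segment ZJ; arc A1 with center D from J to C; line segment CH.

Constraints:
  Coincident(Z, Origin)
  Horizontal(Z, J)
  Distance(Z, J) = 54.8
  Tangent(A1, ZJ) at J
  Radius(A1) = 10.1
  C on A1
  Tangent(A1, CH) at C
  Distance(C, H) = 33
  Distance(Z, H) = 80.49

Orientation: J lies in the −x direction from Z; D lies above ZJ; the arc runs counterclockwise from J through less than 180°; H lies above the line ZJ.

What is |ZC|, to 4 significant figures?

50.08

Checks: Z = (0.00, 0.00) ✓; Z.y = 0.00, J.y = 0.00 ✓; |DC| = 10.10 ✓; ∠(DC, CH) = 90.00° ✓; |CH| = 33.00 ✓; |ZH| = 80.49 ✓.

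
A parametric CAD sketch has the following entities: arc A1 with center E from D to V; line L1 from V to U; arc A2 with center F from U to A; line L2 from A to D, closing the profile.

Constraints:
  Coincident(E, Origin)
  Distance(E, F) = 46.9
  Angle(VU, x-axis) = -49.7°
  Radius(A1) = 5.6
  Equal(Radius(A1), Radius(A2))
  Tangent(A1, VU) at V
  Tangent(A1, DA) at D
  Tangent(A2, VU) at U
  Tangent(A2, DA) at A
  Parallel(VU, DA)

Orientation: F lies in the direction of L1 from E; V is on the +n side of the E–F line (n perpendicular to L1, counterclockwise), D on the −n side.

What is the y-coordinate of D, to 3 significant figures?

-3.62

E is at the origin and F lies 46.9 along u from E, so F = 46.9·u = (30.3, -35.8). Tangency of A1 to both parallel lines with radius 5.6 puts V and D at E ± 5.6·n: V = (4.27, 3.62), D = (-4.27, -3.62). So D.y = -3.62.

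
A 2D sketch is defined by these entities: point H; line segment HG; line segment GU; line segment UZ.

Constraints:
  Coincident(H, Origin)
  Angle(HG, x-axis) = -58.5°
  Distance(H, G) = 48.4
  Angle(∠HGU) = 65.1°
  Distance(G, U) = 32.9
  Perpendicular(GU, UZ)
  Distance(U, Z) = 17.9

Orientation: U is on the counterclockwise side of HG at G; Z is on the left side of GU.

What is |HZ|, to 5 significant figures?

28.859

∠HGU = 65.1°, so GU runs at -58.5° + (180° − 65.1°) = 56.400° from the x-axis; with |GU| = 32.9, U = G + 32.9·(cos 56.400°, sin 56.400°) = (43.496, -13.865). The perpendicularity gives UZ at right angles to GU; with |UZ| = 17.9 on the left of GU, Z = U + 17.9·(-0.83292, 0.55339) = (28.586, -3.9590). Then |HZ| = |Z − H| = 28.859.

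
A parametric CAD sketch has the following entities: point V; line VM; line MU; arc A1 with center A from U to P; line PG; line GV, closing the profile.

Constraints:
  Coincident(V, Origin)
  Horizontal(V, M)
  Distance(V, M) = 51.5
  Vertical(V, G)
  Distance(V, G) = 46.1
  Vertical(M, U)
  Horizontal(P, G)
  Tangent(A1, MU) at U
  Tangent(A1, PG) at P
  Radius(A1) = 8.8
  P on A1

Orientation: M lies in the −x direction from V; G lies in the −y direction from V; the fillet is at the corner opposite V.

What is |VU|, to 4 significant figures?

63.59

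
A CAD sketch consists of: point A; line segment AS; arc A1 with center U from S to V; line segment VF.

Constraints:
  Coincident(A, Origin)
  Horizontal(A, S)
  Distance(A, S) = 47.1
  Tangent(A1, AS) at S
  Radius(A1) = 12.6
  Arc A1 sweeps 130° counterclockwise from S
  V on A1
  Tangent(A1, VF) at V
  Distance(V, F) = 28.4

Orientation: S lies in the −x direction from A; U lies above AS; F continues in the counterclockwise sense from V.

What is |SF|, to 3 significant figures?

43.3

On A1, S sits at bearing -90° from U; a 130° counterclockwise sweep puts V at bearing 40°, so V = U + 12.6·(cos 40°, sin 40°) = (-37.4, 20.7). A1 meets VF tangentially, so UV is at right angles to VF, so VF runs along (−sin 40°, cos 40°); with |VF| = 28.4, F = (-55.7, 42.5). Then |SF| = |F − S| = 43.3.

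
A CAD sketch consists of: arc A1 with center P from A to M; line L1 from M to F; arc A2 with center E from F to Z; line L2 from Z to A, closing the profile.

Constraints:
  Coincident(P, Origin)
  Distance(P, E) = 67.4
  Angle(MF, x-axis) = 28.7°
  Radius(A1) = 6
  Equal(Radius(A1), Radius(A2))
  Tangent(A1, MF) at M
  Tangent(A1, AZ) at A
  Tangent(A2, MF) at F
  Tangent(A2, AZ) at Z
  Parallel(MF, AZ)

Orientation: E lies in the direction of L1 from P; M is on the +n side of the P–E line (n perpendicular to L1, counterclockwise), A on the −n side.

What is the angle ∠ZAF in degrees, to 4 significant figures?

10.10°

The slot axis is L1's direction at 28.7°, so u = (cos 28.7°, sin 28.7°) = (0.8771, 0.4802) and n = (−sin 28.7°, cos 28.7°) = (-0.4802, 0.8771). P is at the origin and E lies 67.4 along u from P, so E = 67.4·u = (59.12, 32.37). Tangency of A1 to both parallel lines with radius 6.0 puts M and A at P ± 6.0·n: M = (-2.881, 5.263), A = (2.881, -5.263). Equal radii place F and Z the same way about E: F = E + 6.0·n = (56.24, 37.63), Z = E − 6.0·n = (62.00, 27.10). Then cos ∠ZAF = AZ·AF / (|AZ||AF|), giving 10.10°.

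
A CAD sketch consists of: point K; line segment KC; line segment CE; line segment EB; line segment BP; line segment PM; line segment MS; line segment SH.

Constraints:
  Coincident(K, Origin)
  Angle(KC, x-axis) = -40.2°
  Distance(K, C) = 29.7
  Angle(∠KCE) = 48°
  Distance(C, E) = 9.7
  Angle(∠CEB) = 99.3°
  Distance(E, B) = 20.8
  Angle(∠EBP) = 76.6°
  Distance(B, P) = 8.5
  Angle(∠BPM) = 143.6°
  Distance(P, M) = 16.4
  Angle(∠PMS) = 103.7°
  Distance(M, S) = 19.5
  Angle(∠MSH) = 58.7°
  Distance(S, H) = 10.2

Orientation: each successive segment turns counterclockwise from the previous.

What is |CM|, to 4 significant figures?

12.17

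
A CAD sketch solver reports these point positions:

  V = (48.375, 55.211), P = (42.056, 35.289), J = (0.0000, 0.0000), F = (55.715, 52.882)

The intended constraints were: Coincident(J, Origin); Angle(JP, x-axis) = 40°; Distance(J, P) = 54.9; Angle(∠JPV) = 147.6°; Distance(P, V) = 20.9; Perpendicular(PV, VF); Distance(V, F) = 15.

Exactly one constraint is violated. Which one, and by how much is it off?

Distance(V, F) = 15 — off by 7.30.

J = (0.00, 0.00) ✓; JP at 40.00° ✓; |JP| = 54.90 ✓; ∠JPV = 147.6° ✓; |PV| = 20.90 ✓; ∠(PV, VF) = 90.01° ✓; |VF| = 7.701 ✗.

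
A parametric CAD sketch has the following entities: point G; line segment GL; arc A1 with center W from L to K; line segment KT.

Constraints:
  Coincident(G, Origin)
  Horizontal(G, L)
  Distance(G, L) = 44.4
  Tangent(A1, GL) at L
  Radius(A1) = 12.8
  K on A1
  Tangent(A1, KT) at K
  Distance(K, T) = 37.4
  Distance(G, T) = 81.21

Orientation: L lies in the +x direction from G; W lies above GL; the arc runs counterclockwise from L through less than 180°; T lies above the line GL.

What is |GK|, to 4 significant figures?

57.31

Checks: ∠(WL, LG) = 90.00° ✓; |WK| = 12.80 ✓; ∠(WK, KT) = 90.00° ✓; |KT| = 37.40 ✓; |GT| = 81.21 ✓.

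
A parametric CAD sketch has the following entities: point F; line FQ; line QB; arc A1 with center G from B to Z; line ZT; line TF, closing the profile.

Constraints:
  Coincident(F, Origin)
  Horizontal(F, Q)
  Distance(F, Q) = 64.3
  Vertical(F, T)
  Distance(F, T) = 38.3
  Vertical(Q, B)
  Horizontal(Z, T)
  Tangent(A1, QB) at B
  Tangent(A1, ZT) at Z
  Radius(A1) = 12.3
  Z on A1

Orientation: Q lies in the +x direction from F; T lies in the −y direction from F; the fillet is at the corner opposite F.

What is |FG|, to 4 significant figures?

58.14

F is at the origin; F and Q share the same y with |FQ| = 64.3 and Q on the +x side, so Q = (64.30, 0.000). FT is vertical with |FT| = 38.3 and T on the −y side, so T = (0.000, -38.30). The virtual corner opposite F is at (64.30, -38.30). A1 meets QB tangentially, so GB is at right angles to QB and A1 meets ZT tangentially, so GZ is at right angles to ZT, with radius 12.3, so the center G sits 12.3 in from both sides at G = (52.00, -26.00). Then |FG| = |G − F| = 58.14.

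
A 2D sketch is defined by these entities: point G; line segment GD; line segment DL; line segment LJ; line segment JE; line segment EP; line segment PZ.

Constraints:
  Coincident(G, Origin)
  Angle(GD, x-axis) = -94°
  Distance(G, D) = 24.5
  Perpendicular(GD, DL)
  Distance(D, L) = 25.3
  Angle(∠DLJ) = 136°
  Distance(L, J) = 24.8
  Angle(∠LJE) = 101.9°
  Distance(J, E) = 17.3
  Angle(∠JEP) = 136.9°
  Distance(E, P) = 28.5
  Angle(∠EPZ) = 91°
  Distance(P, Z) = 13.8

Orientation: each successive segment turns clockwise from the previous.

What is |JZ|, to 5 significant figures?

41.420

G is at the origin; GD runs at -94.0° with length 24.5, so D = (-1.7090, -24.440). GD ⟂ DL, so DL runs at 176.00°; with |DL| = 25.3, L = (-26.947, -22.675). ∠DLJ = 136.0° gives LJ at 132.00° from the x-axis; with |LJ| = 24.8, J = (-43.542, -4.2455). ∠LJE = 101.9° gives JE at 53.900° from the x-axis; with |JE| = 17.3, E = (-33.349, 9.7327). ∠JEP = 136.9° gives EP at 10.800° from the x-axis; with |EP| = 28.5, P = (-5.3536, 15.073). ∠EPZ = 91.0° gives PZ at -78.200° from the x-axis; with |PZ| = 13.8, Z = (-2.5315, 1.5647). Then |JZ| = |Z − J| = 41.420.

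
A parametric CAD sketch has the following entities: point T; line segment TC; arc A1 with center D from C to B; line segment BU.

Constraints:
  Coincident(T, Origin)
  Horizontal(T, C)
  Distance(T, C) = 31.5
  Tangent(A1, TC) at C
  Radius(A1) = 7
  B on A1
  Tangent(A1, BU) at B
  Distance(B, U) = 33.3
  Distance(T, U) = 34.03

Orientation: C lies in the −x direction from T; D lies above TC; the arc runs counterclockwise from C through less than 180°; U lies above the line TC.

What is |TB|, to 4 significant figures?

25.63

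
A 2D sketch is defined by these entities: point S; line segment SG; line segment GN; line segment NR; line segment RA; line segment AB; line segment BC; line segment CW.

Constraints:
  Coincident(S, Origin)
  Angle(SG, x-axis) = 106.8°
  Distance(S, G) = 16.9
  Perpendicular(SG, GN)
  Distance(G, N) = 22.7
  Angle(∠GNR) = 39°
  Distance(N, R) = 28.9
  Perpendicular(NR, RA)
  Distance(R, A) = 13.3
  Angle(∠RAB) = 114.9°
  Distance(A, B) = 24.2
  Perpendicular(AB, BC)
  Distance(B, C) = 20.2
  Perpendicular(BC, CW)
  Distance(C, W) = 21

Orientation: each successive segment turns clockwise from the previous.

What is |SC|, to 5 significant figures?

30.101

∠RAB = 114.9° gives AB at 80.700° from the x-axis; with |AB| = 24.2, B = (-6.4871, 30.195). AB is perpendicular to BC, so BC runs at -9.3000°; with |BC| = 20.2, C = (13.447, 26.930). Then |SC| = |C − S| = 30.101.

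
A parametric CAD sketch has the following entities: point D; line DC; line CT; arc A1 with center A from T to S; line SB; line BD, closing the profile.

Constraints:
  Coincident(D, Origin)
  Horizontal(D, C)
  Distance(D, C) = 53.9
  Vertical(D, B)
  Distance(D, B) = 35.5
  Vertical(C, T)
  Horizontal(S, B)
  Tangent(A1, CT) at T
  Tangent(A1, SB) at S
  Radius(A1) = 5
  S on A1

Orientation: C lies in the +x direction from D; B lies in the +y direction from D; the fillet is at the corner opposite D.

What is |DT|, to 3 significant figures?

61.9

The virtual corner opposite D is at (53.9, 35.5). The tangent condition forces AT to be normal to CT and the tangent condition forces AS to be normal to SB, with radius 5.0, so the center A sits 5.0 in from both sides at A = (48.9, 30.5). That places the tangent points at T = (53.9, 30.5) on CT and S = (48.9, 35.5) on SB. Then |DT| = |T − D| = 61.9.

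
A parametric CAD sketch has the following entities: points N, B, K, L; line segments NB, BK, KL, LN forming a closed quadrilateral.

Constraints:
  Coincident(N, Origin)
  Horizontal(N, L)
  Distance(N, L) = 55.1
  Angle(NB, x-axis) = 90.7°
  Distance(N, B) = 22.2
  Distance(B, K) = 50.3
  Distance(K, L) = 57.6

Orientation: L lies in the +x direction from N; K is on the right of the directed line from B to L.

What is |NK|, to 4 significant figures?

28.25

Checks: |BK| = 50.30 ✓; |KL| = 57.60 ✓.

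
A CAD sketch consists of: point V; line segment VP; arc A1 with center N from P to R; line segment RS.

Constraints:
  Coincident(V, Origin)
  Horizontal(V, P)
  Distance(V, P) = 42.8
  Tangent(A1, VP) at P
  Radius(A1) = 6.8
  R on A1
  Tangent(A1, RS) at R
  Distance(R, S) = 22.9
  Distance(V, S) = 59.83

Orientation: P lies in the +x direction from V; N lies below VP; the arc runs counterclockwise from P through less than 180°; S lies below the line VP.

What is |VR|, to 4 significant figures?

39.28

V is at the origin; VP is horizontal with |VP| = 42.8 and P on the +x side, so P = (42.80, 0.000). The tangent condition forces NP to be normal to VP, so N = P + (0, -6.8) = (42.80, -6.800). Since NR ⟂ RS (tangency), |NS| = √(6.8² + 22.9²) = 23.89 regardless of where R sits on A1. So S lies on both circle(V, 59.83) and circle(N, 23.89); the below-VP intersection is S = (52.55, -28.61). R is the foot of the tangent from S: R = (37.64, -11.23).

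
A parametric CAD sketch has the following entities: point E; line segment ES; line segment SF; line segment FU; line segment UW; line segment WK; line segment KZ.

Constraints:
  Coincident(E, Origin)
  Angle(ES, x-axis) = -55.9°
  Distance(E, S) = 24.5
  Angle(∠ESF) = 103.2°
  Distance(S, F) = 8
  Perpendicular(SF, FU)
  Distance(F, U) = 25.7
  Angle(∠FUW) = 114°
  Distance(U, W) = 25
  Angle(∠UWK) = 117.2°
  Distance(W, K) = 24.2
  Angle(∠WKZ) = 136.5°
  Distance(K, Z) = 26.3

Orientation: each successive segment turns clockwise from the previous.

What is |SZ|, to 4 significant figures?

37.61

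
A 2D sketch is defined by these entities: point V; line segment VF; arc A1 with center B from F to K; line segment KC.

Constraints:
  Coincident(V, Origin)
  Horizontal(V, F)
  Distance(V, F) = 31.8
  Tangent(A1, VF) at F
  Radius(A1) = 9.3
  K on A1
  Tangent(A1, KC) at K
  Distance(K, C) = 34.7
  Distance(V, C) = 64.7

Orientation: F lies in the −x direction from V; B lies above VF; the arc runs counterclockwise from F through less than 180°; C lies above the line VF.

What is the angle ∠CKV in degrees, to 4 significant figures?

170.1°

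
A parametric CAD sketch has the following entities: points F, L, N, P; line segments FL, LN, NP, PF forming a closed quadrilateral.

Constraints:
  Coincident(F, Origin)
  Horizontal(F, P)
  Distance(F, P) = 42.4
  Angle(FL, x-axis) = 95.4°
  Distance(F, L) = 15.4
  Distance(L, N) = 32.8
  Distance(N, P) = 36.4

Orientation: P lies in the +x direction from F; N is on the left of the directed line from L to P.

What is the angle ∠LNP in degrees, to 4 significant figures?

84.16°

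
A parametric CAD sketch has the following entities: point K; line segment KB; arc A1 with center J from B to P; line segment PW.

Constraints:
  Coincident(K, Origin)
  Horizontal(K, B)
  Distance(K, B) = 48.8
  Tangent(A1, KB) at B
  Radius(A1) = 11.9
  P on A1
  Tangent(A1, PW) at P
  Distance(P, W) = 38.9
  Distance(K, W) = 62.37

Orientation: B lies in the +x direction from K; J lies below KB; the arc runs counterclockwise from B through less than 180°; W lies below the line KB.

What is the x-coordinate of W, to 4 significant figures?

36.40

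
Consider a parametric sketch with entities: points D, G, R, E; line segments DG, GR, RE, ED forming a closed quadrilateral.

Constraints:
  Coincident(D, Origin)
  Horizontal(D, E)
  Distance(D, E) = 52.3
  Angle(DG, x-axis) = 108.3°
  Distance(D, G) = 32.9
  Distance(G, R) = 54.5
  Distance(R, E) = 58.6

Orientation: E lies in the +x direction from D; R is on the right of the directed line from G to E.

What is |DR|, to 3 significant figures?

22.7

D is at the origin; DE is horizontal with |DE| = 52.3 and E in +x, so E = (52.3, 0). DG runs at 108.3° with |DG| = 32.9, so G = (-10.3, 31.2). R is determined by |GR| = 54.5 and |RE| = 58.6 together: it lies at the intersection of circle(G, 54.5) and circle(E, 58.6). With |GE| = 70.0, the foot of the radical line on GE is 31.7 from G and the perpendicular offset is √(54.5² − 31.7²) = 44.3. Taking the right-of-GE solution: R = (-1.77, -22.6).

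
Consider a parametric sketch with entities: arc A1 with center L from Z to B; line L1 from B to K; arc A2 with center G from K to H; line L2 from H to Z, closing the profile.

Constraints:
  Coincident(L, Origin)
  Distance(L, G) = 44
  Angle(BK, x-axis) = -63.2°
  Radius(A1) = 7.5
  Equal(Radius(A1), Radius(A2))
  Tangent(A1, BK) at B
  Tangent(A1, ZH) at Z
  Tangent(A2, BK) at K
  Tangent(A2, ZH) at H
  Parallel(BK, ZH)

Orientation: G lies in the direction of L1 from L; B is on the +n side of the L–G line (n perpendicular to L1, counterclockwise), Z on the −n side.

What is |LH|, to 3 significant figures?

44.6

The slot axis is L1's direction at -63.2°, so u = (cos -63.2°, sin -63.2°) = (0.451, -0.893) and n = (−sin -63.2°, cos -63.2°) = (0.893, 0.451). L is at the origin and G lies 44.0 along u from L, so G = 44.0·u = (19.8, -39.3). Tangency of A1 to both parallel lines with radius 7.5 puts B and Z at L ± 7.5·n: B = (6.69, 3.38), Z = (-6.69, -3.38). Equal radii place K and H the same way about G: K = G + 7.5·n = (26.5, -35.9), H = G − 7.5·n = (13.1, -42.7). Then |LH| = |H − L| = 44.6.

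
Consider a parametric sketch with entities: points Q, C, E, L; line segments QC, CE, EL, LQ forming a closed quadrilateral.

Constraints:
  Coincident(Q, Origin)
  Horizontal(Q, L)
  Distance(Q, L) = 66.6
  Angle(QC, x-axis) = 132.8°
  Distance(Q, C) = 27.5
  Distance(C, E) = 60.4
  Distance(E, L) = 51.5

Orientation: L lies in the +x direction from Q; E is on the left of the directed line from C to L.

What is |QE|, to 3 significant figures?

56.6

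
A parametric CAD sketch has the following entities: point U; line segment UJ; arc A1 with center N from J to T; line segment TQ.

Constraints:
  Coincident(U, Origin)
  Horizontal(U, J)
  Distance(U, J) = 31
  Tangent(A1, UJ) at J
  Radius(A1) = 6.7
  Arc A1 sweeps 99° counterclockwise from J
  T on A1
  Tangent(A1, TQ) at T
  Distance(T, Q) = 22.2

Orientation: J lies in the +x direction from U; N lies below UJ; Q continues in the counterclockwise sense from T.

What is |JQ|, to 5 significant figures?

29.841

On A1, J sits at bearing 90° from N; a 99° counterclockwise sweep puts T at bearing 189°, so T = N + 6.7·(cos 189°, sin 189°) = (24.382, -7.7481). Tangency of A1 to TQ means the radius NT is perpendicular to TQ, so TQ runs along (−sin 189°, cos 189°); with |TQ| = 22.2, Q = (27.855, -29.675). Then |JQ| = |Q − J| = 29.841.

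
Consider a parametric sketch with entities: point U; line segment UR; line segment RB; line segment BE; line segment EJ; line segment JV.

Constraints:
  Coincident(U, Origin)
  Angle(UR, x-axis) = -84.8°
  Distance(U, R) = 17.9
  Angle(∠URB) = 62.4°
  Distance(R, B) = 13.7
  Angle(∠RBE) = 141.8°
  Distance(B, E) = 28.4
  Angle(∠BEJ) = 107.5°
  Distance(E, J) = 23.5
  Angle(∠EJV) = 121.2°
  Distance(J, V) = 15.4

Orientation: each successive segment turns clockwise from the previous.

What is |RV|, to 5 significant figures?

44.178

U is at the origin; UR runs at -84.8° with length 17.9, so R = (1.6223, -17.826). ∠URB = 62.4° gives RB at 157.60° from the x-axis; with |RB| = 13.7, B = (-11.044, -12.606). ∠RBE = 141.8° gives BE at 119.40° from the x-axis; with |BE| = 28.4, E = (-24.986, 12.137). ∠BEJ = 107.5° gives EJ at 46.900° from the x-axis; with |EJ| = 23.5, J = (-8.9287, 29.296). ∠EJV = 121.2° gives JV at -11.900° from the x-axis; with |JV| = 15.4, V = (6.1403, 26.120). Then |RV| = |V − R| = 44.178.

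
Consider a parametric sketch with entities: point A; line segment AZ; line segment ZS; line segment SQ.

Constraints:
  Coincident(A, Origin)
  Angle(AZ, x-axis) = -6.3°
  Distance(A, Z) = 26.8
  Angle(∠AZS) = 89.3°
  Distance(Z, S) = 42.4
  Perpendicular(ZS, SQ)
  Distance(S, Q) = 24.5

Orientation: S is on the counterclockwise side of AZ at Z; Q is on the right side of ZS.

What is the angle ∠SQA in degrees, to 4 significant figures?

39.36°

A is at the origin; AZ runs at -6.3° with length 26.8, so Z = 26.8·(cos -6.3°, sin -6.3°) = (26.64, -2.941). ∠AZS = 89.3°, so ZS runs at -6.3° + (180° − 89.3°) = 84.40° from the x-axis; with |ZS| = 42.4, S = Z + 42.4·(cos 84.40°, sin 84.40°) = (30.78, 39.26). ZS ⟂ SQ; with |SQ| = 24.5 on the right of ZS, Q = S + 24.5·(0.9952, -0.09758) = (55.16, 36.87). Then cos ∠SQA = QS·QA / (|QS||QA|), giving 39.36°.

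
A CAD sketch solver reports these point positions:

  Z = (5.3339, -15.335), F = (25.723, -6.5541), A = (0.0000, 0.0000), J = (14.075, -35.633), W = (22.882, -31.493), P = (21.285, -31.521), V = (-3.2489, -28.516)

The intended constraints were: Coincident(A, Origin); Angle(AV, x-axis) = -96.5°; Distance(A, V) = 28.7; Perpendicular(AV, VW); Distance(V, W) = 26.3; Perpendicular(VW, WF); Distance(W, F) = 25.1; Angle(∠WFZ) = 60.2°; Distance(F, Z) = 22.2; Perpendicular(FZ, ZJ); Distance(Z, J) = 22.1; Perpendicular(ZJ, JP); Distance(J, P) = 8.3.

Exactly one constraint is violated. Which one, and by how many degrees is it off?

Perpendicular(ZJ, JP) — off by 6.40°.

A = (0.00, 0.00) ✓; AV at -96.50° ✓; |AV| = 28.70 ✓; ∠(AV, VW) = 90.00° ✓; |VW| = 26.30 ✓; ∠(VW, WF) = 90.00° ✓; |WF| = 25.10 ✓; ∠WFZ = 60.20° ✓; |FZ| = 22.20 ✓; ∠(FZ, ZJ) = 90.00° ✓; |ZJ| = 22.10 ✓; ∠(ZJ, JP) = 96.40° ✗; |JP| = 8.300 ✓.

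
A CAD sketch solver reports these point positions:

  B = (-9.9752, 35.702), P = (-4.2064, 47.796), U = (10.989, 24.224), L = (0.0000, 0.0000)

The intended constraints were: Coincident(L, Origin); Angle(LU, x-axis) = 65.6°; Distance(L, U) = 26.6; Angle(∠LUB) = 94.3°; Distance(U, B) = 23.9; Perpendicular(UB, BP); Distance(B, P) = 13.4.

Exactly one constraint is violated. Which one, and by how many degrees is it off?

Perpendicular(UB, BP) — off by 3.20°.

L = (0.00, 0.00) ✓; LU at 65.60° ✓; |LU| = 26.60 ✓; ∠LUB = 94.30° ✓; |UB| = 23.90 ✓; ∠(UB, BP) = 86.80° ✗; |BP| = 13.40 ✓.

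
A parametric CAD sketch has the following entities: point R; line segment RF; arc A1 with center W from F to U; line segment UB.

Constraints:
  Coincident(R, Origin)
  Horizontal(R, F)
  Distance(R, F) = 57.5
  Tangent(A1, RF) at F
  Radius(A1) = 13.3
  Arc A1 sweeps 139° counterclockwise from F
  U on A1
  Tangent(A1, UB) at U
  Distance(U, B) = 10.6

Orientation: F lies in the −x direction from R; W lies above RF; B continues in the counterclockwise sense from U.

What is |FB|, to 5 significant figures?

30.301

On A1, F sits at bearing -90° from W; a 139° counterclockwise sweep puts U at bearing 49°, so U = W + 13.3·(cos 49°, sin 49°) = (-48.774, 23.338). Tangency of A1 to UB means the radius WU is perpendicular to UB, so UB runs along (−sin 49°, cos 49°); with |UB| = 10.6, B = (-56.774, 30.292). Then |FB| = |B − F| = 30.301.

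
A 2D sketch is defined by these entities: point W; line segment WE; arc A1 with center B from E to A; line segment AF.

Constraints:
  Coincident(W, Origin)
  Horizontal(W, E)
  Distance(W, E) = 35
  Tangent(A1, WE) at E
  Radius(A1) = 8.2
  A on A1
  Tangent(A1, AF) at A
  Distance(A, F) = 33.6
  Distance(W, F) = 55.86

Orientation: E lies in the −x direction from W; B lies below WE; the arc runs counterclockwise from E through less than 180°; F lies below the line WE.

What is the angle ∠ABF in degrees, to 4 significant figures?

76.29°

W is at the origin; W and E share the same y with |WE| = 35.0 and E on the −x side, so E = (-35.00, 0.000). Tangency of A1 to WE means the radius BE is perpendicular to WE, so B = E + (0, -8.2) = (-35.00, -8.200). Since BA ⟂ AF (tangency), |BF| = √(8.2² + 33.6²) = 34.59 regardless of where A sits on A1. So F lies on both circle(W, 55.86) and circle(B, 34.59); the below-WE intersection is F = (-35.93, -42.77). A is the foot of the tangent from F: A = (-43.02, -9.930).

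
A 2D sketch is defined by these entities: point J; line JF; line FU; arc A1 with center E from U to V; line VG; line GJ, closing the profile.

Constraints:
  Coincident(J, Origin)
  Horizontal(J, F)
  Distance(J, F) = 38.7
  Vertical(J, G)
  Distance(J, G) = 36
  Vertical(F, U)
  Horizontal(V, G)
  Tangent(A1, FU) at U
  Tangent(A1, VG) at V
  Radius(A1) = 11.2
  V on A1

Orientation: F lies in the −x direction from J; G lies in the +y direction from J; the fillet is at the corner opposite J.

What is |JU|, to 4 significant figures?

45.96

J is at the origin; JF is horizontal with |JF| = 38.7 and F on the −x side, so F = (-38.70, 0.000). J and G share the same x with |JG| = 36.0 and G on the +y side, so G = (0.000, 36.00). The virtual corner opposite J is at (-38.70, 36.00). The tangent condition forces EU to be normal to FU and tangency of A1 to VG means the radius EV is perpendicular to VG, with radius 11.2, so the center E sits 11.2 in from both sides at E = (-27.50, 24.80). That places the tangent points at U = (-38.70, 24.80) on FU and V = (-27.50, 36.00) on VG. Then |JU| = |U − J| = 45.96.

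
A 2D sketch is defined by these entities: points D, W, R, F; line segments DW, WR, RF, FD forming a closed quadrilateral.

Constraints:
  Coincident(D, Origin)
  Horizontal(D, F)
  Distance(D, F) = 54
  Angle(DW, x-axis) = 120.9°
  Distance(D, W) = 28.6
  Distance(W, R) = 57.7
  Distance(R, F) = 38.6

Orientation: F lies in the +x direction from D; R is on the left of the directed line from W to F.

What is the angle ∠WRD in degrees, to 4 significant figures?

29.18°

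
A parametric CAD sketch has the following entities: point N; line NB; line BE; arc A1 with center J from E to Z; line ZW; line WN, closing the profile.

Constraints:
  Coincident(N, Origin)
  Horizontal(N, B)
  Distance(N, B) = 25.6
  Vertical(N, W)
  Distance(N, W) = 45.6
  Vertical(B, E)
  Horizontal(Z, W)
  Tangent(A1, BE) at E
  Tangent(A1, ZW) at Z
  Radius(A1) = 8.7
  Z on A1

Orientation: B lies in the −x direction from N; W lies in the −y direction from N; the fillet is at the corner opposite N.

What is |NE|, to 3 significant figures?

44.9

N is at the origin; NB is horizontal with |NB| = 25.6 and B on the −x side, so B = (-25.6, 0.00). N and W share the same x with |NW| = 45.6 and W on the −y side, so W = (0.00, -45.6). The virtual corner opposite N is at (-25.6, -45.6). Tangency of A1 to BE means the radius JE is perpendicular to BE and tangency of A1 to ZW means the radius JZ is perpendicular to ZW, with radius 8.7, so the center J sits 8.7 in from both sides at J = (-16.9, -36.9). That places the tangent points at E = (-25.6, -36.9) on BE and Z = (-16.9, -45.6) on ZW. Then |NE| = |E − N| = 44.9.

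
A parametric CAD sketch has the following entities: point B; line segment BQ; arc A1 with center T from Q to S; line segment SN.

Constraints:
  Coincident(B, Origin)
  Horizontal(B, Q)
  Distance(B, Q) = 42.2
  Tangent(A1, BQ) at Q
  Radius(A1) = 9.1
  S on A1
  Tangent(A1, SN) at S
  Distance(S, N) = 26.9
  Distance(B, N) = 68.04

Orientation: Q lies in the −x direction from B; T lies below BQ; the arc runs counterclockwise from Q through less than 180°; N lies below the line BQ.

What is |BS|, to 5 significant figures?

50.942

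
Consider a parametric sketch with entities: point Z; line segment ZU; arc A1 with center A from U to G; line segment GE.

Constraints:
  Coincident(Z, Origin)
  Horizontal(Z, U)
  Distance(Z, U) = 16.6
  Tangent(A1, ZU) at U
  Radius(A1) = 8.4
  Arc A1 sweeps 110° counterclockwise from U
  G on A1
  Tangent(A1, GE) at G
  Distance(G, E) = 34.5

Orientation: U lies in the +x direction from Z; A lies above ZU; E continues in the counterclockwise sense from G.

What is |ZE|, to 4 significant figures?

45.50

On A1, U sits at bearing -90° from A; a 110° counterclockwise sweep puts G at bearing 20°, so G = A + 8.4·(cos 20°, sin 20°) = (24.49, 11.27). The tangent condition forces AG to be normal to GE, so GE runs along (−sin 20°, cos 20°); with |GE| = 34.5, E = (12.69, 43.69). Then |ZE| = |E − Z| = 45.50.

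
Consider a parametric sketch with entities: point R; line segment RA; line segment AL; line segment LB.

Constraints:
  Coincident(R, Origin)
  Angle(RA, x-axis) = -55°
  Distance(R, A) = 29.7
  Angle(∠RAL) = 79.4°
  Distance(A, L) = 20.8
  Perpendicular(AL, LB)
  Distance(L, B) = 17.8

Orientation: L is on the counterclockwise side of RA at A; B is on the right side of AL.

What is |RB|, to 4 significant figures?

49.43

∠RAL = 79.4°, so AL runs at -55.0° + (180° − 79.4°) = 45.60° from the x-axis; with |AL| = 20.8, L = A + 20.8·(cos 45.60°, sin 45.60°) = (31.59, -9.468). AL is perpendicular to LB; with |LB| = 17.8 on the right of AL, B = L + 17.8·(0.7145, -0.6997) = (44.31, -21.92). Then |RB| = |B − R| = 49.43.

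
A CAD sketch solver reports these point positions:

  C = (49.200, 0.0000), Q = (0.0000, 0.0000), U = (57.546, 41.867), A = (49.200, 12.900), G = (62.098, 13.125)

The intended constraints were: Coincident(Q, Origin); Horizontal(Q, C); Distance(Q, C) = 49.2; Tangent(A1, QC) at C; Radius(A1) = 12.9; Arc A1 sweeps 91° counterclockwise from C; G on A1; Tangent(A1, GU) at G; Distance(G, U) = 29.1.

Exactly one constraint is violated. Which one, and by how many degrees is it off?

Tangent(A1, GU) at G — off by 8.00°.

Q = (0.00, 0.00) ✓; Q.y = 0.00, C.y = 0.00 ✓; |QC| = 49.20 ✓; ∠(AC, CQ) = 90.00° ✓; |AC| = 12.90 ✓; bearing(A→G) − bearing(A→C) = 91.00° ✓; |AG| = 12.90 ✓; ∠(AG, GU) = 82.00° ✗; |GU| = 29.10 ✓.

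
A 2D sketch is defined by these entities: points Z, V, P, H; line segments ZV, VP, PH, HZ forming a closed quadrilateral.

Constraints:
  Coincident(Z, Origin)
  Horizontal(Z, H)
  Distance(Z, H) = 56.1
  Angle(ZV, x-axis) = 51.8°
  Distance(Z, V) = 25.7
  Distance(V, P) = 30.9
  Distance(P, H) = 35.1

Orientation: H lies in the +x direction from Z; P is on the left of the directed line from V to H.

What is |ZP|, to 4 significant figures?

55.00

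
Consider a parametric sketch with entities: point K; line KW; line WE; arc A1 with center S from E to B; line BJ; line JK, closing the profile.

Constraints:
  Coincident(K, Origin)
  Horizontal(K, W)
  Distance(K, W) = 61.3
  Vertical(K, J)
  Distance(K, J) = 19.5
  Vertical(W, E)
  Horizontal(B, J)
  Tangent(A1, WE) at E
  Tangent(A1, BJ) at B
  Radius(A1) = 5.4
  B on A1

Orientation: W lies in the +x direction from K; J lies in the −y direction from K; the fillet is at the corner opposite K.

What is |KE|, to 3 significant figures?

62.9

K is at the origin; KW is horizontal with |KW| = 61.3 and W on the +x side, so W = (61.3, 0.00). K and J share the same x with |KJ| = 19.5 and J on the −y side, so J = (0.00, -19.5). The virtual corner opposite K is at (61.3, -19.5). A1 meets WE tangentially, so SE is at right angles to WE and the tangent condition forces SB to be normal to BJ, with radius 5.4, so the center S sits 5.4 in from both sides at S = (55.9, -14.1). That places the tangent points at E = (61.3, -14.1) on WE and B = (55.9, -19.5) on BJ. Then |KE| = |E − K| = 62.9.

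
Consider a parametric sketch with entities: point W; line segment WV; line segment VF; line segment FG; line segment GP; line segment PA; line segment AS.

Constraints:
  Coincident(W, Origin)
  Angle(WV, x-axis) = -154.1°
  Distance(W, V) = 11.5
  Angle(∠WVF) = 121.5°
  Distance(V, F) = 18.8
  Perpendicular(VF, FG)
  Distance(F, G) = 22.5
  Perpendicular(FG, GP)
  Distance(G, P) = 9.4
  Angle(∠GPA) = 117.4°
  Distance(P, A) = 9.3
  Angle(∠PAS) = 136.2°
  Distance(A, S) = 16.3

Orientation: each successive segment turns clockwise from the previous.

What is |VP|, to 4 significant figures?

24.38

VF is perpendicular to FG, so FG runs at 57.40°; with |FG| = 22.5, G = (-14.06, 24.06). The perpendicularity gives GP at right angles to FG, so GP runs at -32.60°; with |GP| = 9.4, P = (-6.142, 19.00). Then |VP| = |P − V| = 24.38.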